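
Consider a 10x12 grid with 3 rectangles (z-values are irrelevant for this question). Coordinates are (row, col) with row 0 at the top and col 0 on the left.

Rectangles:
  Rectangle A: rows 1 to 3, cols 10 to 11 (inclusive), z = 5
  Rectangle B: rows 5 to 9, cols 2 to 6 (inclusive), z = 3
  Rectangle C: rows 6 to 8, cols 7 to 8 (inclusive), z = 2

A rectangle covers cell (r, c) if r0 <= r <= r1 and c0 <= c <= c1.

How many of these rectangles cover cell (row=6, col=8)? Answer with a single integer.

Answer: 1

Derivation:
Check cell (6,8):
  A: rows 1-3 cols 10-11 -> outside (row miss)
  B: rows 5-9 cols 2-6 -> outside (col miss)
  C: rows 6-8 cols 7-8 -> covers
Count covering = 1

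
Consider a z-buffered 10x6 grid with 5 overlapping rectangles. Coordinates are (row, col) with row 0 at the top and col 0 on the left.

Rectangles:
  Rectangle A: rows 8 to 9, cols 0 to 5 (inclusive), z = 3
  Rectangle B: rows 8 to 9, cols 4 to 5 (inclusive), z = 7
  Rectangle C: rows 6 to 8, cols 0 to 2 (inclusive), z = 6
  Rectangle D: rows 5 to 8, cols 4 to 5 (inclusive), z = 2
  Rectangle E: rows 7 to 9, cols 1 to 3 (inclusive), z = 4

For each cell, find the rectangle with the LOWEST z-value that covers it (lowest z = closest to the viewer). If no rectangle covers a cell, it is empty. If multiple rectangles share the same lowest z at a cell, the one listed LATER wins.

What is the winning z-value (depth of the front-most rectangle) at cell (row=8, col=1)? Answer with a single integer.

Answer: 3

Derivation:
Check cell (8,1):
  A: rows 8-9 cols 0-5 z=3 -> covers; best now A (z=3)
  B: rows 8-9 cols 4-5 -> outside (col miss)
  C: rows 6-8 cols 0-2 z=6 -> covers; best now A (z=3)
  D: rows 5-8 cols 4-5 -> outside (col miss)
  E: rows 7-9 cols 1-3 z=4 -> covers; best now A (z=3)
Winner: A at z=3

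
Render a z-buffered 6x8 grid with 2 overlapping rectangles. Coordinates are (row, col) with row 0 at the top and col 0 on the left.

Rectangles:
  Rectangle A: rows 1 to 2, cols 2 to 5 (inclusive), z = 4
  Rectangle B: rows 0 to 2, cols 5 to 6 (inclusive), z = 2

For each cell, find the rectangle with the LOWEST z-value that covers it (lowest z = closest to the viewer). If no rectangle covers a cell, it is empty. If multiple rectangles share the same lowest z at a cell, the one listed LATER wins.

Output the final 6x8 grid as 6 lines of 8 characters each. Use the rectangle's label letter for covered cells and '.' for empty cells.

.....BB.
..AAABB.
..AAABB.
........
........
........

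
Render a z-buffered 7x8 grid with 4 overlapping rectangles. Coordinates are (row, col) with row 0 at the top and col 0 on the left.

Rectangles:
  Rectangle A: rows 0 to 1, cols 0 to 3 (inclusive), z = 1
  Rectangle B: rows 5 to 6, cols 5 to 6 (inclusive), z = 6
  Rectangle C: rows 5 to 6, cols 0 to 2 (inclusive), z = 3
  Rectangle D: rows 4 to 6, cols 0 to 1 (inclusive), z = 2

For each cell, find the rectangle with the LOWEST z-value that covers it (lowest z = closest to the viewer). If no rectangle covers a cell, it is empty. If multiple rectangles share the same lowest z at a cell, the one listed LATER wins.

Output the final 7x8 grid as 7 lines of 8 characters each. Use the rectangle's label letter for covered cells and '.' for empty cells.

AAAA....
AAAA....
........
........
DD......
DDC..BB.
DDC..BB.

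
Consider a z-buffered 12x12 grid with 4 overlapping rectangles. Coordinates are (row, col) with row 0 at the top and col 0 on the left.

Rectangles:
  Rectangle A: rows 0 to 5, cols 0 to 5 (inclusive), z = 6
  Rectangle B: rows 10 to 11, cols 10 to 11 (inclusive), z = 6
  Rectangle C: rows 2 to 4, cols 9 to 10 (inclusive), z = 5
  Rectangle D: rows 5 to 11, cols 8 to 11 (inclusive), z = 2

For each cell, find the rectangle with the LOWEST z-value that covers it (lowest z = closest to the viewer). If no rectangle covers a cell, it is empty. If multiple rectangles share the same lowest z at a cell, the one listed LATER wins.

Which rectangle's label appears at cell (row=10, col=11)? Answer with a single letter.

Check cell (10,11):
  A: rows 0-5 cols 0-5 -> outside (row miss)
  B: rows 10-11 cols 10-11 z=6 -> covers; best now B (z=6)
  C: rows 2-4 cols 9-10 -> outside (row miss)
  D: rows 5-11 cols 8-11 z=2 -> covers; best now D (z=2)
Winner: D at z=2

Answer: D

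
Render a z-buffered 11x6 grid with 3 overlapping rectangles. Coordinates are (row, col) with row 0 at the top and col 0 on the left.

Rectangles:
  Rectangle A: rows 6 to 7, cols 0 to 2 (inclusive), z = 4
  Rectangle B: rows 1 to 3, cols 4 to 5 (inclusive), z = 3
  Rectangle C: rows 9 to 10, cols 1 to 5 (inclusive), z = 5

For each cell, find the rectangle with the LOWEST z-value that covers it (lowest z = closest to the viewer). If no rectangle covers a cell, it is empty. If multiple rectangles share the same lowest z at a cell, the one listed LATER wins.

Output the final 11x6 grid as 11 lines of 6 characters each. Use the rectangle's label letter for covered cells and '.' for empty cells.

......
....BB
....BB
....BB
......
......
AAA...
AAA...
......
.CCCCC
.CCCCC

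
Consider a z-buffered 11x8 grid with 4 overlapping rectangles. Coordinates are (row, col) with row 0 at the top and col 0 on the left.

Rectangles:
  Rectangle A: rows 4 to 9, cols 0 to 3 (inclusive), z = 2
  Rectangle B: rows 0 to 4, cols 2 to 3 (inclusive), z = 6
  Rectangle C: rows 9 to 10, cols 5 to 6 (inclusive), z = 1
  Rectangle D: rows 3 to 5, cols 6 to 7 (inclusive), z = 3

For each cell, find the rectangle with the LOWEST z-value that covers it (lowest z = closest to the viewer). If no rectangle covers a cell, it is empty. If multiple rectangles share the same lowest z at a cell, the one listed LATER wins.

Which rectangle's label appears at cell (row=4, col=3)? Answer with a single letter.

Answer: A

Derivation:
Check cell (4,3):
  A: rows 4-9 cols 0-3 z=2 -> covers; best now A (z=2)
  B: rows 0-4 cols 2-3 z=6 -> covers; best now A (z=2)
  C: rows 9-10 cols 5-6 -> outside (row miss)
  D: rows 3-5 cols 6-7 -> outside (col miss)
Winner: A at z=2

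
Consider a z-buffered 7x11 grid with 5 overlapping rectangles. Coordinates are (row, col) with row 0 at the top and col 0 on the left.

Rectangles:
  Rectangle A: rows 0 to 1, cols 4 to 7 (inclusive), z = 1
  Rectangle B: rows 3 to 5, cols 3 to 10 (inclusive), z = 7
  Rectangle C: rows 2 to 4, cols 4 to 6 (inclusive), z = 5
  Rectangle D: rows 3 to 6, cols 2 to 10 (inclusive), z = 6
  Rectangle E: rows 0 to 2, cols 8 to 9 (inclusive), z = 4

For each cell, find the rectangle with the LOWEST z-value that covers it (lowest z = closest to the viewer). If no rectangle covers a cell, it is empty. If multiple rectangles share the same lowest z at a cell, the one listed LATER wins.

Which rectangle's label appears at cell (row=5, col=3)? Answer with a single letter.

Check cell (5,3):
  A: rows 0-1 cols 4-7 -> outside (row miss)
  B: rows 3-5 cols 3-10 z=7 -> covers; best now B (z=7)
  C: rows 2-4 cols 4-6 -> outside (row miss)
  D: rows 3-6 cols 2-10 z=6 -> covers; best now D (z=6)
  E: rows 0-2 cols 8-9 -> outside (row miss)
Winner: D at z=6

Answer: D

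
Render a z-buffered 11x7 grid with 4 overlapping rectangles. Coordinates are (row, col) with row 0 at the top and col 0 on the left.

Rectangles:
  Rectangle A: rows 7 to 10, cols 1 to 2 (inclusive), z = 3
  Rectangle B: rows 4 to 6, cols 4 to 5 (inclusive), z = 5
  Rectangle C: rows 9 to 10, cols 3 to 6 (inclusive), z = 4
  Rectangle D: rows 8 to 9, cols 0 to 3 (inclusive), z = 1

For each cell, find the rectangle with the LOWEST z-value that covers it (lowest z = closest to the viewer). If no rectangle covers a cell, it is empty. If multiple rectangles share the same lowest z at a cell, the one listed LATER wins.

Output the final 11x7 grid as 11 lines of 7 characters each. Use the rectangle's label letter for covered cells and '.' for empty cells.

.......
.......
.......
.......
....BB.
....BB.
....BB.
.AA....
DDDD...
DDDDCCC
.AACCCC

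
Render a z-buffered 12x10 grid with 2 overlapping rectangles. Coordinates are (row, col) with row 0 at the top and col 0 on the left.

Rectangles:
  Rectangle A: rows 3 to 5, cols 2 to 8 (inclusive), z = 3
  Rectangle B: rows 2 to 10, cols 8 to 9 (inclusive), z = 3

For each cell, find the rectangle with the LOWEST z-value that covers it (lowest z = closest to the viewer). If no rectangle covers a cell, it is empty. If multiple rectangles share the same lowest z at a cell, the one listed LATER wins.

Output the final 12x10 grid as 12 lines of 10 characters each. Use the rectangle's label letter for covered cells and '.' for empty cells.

..........
..........
........BB
..AAAAAABB
..AAAAAABB
..AAAAAABB
........BB
........BB
........BB
........BB
........BB
..........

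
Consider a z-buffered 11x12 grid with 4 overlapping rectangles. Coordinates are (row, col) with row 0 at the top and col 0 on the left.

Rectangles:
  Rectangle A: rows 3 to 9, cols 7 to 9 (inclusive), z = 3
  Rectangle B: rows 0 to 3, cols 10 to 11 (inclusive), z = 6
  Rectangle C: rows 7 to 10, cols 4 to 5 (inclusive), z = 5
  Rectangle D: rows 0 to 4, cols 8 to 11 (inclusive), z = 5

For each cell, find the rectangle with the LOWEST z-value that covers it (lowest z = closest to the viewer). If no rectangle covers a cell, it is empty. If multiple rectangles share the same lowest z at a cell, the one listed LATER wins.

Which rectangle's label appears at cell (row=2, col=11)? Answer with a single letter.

Answer: D

Derivation:
Check cell (2,11):
  A: rows 3-9 cols 7-9 -> outside (row miss)
  B: rows 0-3 cols 10-11 z=6 -> covers; best now B (z=6)
  C: rows 7-10 cols 4-5 -> outside (row miss)
  D: rows 0-4 cols 8-11 z=5 -> covers; best now D (z=5)
Winner: D at z=5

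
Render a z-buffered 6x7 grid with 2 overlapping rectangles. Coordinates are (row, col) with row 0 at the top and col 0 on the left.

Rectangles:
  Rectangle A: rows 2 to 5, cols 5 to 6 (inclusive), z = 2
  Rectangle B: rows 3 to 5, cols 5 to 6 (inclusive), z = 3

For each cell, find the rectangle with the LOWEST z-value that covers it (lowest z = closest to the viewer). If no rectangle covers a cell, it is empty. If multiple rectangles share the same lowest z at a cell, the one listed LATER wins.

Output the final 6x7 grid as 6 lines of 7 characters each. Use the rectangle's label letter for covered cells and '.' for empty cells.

.......
.......
.....AA
.....AA
.....AA
.....AA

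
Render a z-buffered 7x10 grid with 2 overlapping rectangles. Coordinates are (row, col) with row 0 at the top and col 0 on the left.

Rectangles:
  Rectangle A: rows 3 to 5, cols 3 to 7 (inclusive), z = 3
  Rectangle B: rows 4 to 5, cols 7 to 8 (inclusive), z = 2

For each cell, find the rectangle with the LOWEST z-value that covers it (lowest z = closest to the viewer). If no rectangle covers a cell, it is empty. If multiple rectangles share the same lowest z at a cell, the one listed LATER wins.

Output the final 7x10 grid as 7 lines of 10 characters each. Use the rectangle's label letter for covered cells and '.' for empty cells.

..........
..........
..........
...AAAAA..
...AAAABB.
...AAAABB.
..........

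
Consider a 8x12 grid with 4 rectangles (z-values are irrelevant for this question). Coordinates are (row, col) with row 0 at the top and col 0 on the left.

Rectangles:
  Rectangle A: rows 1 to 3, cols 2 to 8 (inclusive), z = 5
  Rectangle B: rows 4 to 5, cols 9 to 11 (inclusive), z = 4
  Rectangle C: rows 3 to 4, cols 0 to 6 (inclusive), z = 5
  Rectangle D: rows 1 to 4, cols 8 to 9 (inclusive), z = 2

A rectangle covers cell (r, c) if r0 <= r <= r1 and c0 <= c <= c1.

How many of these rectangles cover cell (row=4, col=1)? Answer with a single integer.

Check cell (4,1):
  A: rows 1-3 cols 2-8 -> outside (row miss)
  B: rows 4-5 cols 9-11 -> outside (col miss)
  C: rows 3-4 cols 0-6 -> covers
  D: rows 1-4 cols 8-9 -> outside (col miss)
Count covering = 1

Answer: 1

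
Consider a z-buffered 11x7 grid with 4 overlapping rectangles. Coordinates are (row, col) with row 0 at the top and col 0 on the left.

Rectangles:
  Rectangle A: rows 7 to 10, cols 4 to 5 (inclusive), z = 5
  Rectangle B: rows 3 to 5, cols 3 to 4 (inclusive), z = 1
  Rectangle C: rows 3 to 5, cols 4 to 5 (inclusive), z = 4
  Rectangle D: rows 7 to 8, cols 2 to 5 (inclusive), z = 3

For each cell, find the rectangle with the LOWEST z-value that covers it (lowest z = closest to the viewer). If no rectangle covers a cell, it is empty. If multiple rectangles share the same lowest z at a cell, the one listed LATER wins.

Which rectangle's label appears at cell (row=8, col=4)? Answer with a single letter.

Check cell (8,4):
  A: rows 7-10 cols 4-5 z=5 -> covers; best now A (z=5)
  B: rows 3-5 cols 3-4 -> outside (row miss)
  C: rows 3-5 cols 4-5 -> outside (row miss)
  D: rows 7-8 cols 2-5 z=3 -> covers; best now D (z=3)
Winner: D at z=3

Answer: D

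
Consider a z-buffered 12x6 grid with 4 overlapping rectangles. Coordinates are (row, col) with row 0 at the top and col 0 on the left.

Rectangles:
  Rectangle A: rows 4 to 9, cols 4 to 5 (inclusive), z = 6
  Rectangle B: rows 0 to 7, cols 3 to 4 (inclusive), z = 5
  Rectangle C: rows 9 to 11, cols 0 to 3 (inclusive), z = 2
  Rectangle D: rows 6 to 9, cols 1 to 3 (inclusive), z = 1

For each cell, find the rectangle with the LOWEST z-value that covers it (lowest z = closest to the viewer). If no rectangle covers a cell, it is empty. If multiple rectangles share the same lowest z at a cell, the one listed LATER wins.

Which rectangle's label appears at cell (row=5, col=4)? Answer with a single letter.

Answer: B

Derivation:
Check cell (5,4):
  A: rows 4-9 cols 4-5 z=6 -> covers; best now A (z=6)
  B: rows 0-7 cols 3-4 z=5 -> covers; best now B (z=5)
  C: rows 9-11 cols 0-3 -> outside (row miss)
  D: rows 6-9 cols 1-3 -> outside (row miss)
Winner: B at z=5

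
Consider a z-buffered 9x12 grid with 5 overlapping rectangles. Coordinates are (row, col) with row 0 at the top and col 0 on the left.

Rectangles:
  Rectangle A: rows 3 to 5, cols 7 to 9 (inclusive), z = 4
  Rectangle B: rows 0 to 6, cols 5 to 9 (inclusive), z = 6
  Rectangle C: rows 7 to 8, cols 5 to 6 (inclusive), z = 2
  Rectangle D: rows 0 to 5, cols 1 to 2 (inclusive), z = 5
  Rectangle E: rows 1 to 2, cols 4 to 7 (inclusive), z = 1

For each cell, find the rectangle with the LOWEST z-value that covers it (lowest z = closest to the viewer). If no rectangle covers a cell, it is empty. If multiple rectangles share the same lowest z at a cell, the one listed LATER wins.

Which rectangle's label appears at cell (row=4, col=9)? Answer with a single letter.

Check cell (4,9):
  A: rows 3-5 cols 7-9 z=4 -> covers; best now A (z=4)
  B: rows 0-6 cols 5-9 z=6 -> covers; best now A (z=4)
  C: rows 7-8 cols 5-6 -> outside (row miss)
  D: rows 0-5 cols 1-2 -> outside (col miss)
  E: rows 1-2 cols 4-7 -> outside (row miss)
Winner: A at z=4

Answer: A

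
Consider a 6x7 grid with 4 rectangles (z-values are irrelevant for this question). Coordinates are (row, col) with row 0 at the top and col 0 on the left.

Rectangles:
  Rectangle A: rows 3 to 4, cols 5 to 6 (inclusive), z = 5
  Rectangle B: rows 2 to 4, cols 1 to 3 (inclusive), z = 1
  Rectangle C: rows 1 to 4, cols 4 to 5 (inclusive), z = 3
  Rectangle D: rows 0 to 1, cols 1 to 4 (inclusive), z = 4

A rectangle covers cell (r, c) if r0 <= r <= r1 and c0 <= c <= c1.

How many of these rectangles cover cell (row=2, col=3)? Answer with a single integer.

Check cell (2,3):
  A: rows 3-4 cols 5-6 -> outside (row miss)
  B: rows 2-4 cols 1-3 -> covers
  C: rows 1-4 cols 4-5 -> outside (col miss)
  D: rows 0-1 cols 1-4 -> outside (row miss)
Count covering = 1

Answer: 1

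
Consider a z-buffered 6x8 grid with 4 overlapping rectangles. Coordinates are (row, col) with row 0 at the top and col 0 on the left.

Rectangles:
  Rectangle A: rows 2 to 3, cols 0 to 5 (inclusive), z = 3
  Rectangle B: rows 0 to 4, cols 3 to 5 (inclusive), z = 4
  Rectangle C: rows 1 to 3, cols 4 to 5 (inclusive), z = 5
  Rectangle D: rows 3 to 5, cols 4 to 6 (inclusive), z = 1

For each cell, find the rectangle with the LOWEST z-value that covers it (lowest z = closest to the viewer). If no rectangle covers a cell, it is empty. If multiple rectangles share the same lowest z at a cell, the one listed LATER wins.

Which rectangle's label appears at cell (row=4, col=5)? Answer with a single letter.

Answer: D

Derivation:
Check cell (4,5):
  A: rows 2-3 cols 0-5 -> outside (row miss)
  B: rows 0-4 cols 3-5 z=4 -> covers; best now B (z=4)
  C: rows 1-3 cols 4-5 -> outside (row miss)
  D: rows 3-5 cols 4-6 z=1 -> covers; best now D (z=1)
Winner: D at z=1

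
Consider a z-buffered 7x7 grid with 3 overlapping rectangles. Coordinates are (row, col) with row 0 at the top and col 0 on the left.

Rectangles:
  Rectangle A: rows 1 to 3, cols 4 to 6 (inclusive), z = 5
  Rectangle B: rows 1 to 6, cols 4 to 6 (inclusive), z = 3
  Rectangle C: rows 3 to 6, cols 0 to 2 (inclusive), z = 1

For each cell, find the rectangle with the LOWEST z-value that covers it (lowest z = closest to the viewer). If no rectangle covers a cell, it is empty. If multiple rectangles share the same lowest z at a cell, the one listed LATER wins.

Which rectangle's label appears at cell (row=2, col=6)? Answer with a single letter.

Check cell (2,6):
  A: rows 1-3 cols 4-6 z=5 -> covers; best now A (z=5)
  B: rows 1-6 cols 4-6 z=3 -> covers; best now B (z=3)
  C: rows 3-6 cols 0-2 -> outside (row miss)
Winner: B at z=3

Answer: B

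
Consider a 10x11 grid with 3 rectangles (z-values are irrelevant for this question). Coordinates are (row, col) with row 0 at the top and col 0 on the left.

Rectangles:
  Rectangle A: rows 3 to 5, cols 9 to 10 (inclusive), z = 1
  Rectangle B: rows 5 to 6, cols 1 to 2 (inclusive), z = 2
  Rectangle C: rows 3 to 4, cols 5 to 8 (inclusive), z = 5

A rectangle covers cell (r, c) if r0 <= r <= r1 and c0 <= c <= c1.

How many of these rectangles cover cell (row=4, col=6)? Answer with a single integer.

Check cell (4,6):
  A: rows 3-5 cols 9-10 -> outside (col miss)
  B: rows 5-6 cols 1-2 -> outside (row miss)
  C: rows 3-4 cols 5-8 -> covers
Count covering = 1

Answer: 1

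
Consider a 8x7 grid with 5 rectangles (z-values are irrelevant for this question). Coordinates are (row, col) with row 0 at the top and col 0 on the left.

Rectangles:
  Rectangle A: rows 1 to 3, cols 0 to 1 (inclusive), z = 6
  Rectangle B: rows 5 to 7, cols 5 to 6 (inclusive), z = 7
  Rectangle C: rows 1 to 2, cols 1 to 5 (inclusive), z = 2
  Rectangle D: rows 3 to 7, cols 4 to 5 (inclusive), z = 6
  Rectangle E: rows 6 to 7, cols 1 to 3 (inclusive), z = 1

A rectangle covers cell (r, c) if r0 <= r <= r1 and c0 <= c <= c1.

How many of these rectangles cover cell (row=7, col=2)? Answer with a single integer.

Check cell (7,2):
  A: rows 1-3 cols 0-1 -> outside (row miss)
  B: rows 5-7 cols 5-6 -> outside (col miss)
  C: rows 1-2 cols 1-5 -> outside (row miss)
  D: rows 3-7 cols 4-5 -> outside (col miss)
  E: rows 6-7 cols 1-3 -> covers
Count covering = 1

Answer: 1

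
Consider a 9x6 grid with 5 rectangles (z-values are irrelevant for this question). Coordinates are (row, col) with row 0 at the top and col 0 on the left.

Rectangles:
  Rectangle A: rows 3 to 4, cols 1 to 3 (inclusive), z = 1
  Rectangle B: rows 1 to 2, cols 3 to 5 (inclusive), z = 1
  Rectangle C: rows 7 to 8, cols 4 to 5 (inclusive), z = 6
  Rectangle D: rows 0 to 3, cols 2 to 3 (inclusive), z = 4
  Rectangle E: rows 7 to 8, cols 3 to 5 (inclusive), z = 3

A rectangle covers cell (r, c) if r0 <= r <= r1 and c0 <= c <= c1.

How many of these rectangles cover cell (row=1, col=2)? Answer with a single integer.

Check cell (1,2):
  A: rows 3-4 cols 1-3 -> outside (row miss)
  B: rows 1-2 cols 3-5 -> outside (col miss)
  C: rows 7-8 cols 4-5 -> outside (row miss)
  D: rows 0-3 cols 2-3 -> covers
  E: rows 7-8 cols 3-5 -> outside (row miss)
Count covering = 1

Answer: 1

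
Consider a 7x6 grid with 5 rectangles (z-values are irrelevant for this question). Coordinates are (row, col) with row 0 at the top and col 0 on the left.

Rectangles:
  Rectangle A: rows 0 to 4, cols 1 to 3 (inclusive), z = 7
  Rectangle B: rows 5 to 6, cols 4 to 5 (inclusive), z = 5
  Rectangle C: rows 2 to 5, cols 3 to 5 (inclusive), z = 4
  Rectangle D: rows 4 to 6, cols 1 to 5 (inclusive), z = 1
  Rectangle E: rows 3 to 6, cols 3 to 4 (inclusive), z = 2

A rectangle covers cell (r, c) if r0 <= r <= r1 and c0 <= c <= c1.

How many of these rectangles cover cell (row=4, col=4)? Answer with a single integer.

Answer: 3

Derivation:
Check cell (4,4):
  A: rows 0-4 cols 1-3 -> outside (col miss)
  B: rows 5-6 cols 4-5 -> outside (row miss)
  C: rows 2-5 cols 3-5 -> covers
  D: rows 4-6 cols 1-5 -> covers
  E: rows 3-6 cols 3-4 -> covers
Count covering = 3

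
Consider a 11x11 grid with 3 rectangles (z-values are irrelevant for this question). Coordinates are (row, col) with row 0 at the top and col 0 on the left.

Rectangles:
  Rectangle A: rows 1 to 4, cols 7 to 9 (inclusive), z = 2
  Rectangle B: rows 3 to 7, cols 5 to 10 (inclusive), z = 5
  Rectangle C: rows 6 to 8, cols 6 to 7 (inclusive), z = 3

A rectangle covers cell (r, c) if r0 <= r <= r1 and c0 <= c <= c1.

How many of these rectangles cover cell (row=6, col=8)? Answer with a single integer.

Answer: 1

Derivation:
Check cell (6,8):
  A: rows 1-4 cols 7-9 -> outside (row miss)
  B: rows 3-7 cols 5-10 -> covers
  C: rows 6-8 cols 6-7 -> outside (col miss)
Count covering = 1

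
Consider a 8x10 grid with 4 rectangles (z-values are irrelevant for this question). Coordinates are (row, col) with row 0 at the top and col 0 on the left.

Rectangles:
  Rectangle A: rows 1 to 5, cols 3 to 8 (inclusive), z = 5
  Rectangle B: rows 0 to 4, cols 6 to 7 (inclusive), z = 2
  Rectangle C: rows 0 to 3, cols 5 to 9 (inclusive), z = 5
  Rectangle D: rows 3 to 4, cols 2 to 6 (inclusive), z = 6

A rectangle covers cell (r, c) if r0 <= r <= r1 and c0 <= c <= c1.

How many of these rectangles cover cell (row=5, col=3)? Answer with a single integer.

Answer: 1

Derivation:
Check cell (5,3):
  A: rows 1-5 cols 3-8 -> covers
  B: rows 0-4 cols 6-7 -> outside (row miss)
  C: rows 0-3 cols 5-9 -> outside (row miss)
  D: rows 3-4 cols 2-6 -> outside (row miss)
Count covering = 1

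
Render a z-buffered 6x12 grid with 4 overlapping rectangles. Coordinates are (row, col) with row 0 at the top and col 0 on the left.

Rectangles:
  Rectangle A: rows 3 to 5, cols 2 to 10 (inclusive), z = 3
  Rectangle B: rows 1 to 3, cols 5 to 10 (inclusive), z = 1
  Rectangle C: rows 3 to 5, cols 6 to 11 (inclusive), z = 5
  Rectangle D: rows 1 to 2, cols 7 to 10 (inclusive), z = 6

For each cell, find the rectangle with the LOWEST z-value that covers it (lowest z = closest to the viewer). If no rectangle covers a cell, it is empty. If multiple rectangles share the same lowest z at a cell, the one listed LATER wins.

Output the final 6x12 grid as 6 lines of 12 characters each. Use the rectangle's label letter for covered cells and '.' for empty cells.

............
.....BBBBBB.
.....BBBBBB.
..AAABBBBBBC
..AAAAAAAAAC
..AAAAAAAAAC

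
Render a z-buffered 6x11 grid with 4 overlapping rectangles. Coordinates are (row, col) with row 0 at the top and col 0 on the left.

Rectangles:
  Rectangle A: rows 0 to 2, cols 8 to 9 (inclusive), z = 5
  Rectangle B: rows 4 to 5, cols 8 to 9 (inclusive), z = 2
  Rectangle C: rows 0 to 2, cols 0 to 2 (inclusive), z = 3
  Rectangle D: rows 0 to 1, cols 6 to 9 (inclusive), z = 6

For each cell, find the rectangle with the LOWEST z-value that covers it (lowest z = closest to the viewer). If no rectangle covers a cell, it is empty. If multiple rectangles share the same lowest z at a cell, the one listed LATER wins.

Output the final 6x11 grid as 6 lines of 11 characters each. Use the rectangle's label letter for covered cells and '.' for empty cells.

CCC...DDAA.
CCC...DDAA.
CCC.....AA.
...........
........BB.
........BB.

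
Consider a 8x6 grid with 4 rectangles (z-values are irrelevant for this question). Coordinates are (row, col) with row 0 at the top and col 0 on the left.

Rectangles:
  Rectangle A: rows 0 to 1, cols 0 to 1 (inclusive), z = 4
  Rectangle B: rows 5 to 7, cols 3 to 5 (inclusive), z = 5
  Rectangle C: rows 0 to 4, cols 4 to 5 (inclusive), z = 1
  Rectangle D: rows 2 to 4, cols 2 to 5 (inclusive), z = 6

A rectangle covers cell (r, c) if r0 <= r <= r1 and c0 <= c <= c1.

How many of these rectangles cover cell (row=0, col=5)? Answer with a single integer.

Answer: 1

Derivation:
Check cell (0,5):
  A: rows 0-1 cols 0-1 -> outside (col miss)
  B: rows 5-7 cols 3-5 -> outside (row miss)
  C: rows 0-4 cols 4-5 -> covers
  D: rows 2-4 cols 2-5 -> outside (row miss)
Count covering = 1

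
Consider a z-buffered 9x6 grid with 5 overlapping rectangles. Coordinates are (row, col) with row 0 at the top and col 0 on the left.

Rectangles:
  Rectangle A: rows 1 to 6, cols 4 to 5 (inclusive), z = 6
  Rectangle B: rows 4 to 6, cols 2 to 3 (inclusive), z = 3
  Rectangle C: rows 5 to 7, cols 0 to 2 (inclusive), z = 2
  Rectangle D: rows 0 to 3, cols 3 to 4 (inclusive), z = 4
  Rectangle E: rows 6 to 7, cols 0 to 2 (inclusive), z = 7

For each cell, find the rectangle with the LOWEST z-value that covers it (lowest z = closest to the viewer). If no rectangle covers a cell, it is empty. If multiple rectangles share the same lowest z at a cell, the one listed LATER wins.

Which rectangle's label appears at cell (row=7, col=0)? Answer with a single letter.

Check cell (7,0):
  A: rows 1-6 cols 4-5 -> outside (row miss)
  B: rows 4-6 cols 2-3 -> outside (row miss)
  C: rows 5-7 cols 0-2 z=2 -> covers; best now C (z=2)
  D: rows 0-3 cols 3-4 -> outside (row miss)
  E: rows 6-7 cols 0-2 z=7 -> covers; best now C (z=2)
Winner: C at z=2

Answer: C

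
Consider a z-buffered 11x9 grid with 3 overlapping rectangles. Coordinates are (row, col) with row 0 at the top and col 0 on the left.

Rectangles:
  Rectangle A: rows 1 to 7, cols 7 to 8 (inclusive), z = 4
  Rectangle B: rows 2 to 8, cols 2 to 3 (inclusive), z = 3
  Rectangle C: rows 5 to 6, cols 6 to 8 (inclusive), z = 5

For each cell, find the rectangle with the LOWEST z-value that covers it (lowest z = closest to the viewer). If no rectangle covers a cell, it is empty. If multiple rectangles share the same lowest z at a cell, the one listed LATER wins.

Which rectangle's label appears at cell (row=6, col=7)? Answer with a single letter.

Answer: A

Derivation:
Check cell (6,7):
  A: rows 1-7 cols 7-8 z=4 -> covers; best now A (z=4)
  B: rows 2-8 cols 2-3 -> outside (col miss)
  C: rows 5-6 cols 6-8 z=5 -> covers; best now A (z=4)
Winner: A at z=4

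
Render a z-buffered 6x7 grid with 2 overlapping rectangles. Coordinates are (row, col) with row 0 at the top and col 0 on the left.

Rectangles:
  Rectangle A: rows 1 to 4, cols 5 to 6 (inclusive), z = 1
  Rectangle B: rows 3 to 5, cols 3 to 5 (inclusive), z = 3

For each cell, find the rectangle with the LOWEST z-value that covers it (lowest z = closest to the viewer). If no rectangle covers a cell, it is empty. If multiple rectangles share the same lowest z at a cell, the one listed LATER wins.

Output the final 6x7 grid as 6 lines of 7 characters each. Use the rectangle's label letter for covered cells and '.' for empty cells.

.......
.....AA
.....AA
...BBAA
...BBAA
...BBB.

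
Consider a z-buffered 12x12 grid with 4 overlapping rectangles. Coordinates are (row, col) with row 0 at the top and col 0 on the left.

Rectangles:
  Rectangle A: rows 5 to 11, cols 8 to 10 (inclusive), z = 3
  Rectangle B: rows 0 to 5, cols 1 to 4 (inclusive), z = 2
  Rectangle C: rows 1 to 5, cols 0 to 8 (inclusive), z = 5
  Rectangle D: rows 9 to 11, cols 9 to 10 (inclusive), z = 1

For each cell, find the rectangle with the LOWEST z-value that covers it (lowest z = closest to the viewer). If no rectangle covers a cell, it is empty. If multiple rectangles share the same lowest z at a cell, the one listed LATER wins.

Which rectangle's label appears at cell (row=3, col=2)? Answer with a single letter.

Check cell (3,2):
  A: rows 5-11 cols 8-10 -> outside (row miss)
  B: rows 0-5 cols 1-4 z=2 -> covers; best now B (z=2)
  C: rows 1-5 cols 0-8 z=5 -> covers; best now B (z=2)
  D: rows 9-11 cols 9-10 -> outside (row miss)
Winner: B at z=2

Answer: B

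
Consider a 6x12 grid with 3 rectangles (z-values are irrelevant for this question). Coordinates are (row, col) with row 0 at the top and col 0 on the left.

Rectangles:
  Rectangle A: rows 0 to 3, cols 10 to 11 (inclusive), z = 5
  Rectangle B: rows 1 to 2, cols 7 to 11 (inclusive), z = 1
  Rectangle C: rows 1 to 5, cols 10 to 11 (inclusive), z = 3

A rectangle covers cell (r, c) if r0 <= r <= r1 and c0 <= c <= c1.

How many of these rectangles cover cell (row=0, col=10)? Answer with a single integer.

Check cell (0,10):
  A: rows 0-3 cols 10-11 -> covers
  B: rows 1-2 cols 7-11 -> outside (row miss)
  C: rows 1-5 cols 10-11 -> outside (row miss)
Count covering = 1

Answer: 1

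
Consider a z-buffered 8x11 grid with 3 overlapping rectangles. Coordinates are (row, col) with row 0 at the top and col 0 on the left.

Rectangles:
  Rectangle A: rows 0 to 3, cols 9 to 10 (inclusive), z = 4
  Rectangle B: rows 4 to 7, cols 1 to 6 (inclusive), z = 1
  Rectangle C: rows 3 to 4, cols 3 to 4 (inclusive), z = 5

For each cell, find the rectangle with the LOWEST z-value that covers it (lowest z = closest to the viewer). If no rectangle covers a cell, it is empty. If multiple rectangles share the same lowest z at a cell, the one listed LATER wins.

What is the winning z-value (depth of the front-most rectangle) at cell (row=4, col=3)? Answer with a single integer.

Answer: 1

Derivation:
Check cell (4,3):
  A: rows 0-3 cols 9-10 -> outside (row miss)
  B: rows 4-7 cols 1-6 z=1 -> covers; best now B (z=1)
  C: rows 3-4 cols 3-4 z=5 -> covers; best now B (z=1)
Winner: B at z=1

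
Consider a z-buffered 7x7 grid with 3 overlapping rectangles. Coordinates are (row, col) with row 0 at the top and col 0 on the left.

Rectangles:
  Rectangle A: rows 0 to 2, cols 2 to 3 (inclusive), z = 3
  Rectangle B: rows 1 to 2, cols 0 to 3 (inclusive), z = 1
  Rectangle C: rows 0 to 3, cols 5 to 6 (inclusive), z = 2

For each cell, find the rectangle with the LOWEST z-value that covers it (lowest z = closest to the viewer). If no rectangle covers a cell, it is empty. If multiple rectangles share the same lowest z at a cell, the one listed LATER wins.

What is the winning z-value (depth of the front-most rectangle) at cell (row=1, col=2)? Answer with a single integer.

Check cell (1,2):
  A: rows 0-2 cols 2-3 z=3 -> covers; best now A (z=3)
  B: rows 1-2 cols 0-3 z=1 -> covers; best now B (z=1)
  C: rows 0-3 cols 5-6 -> outside (col miss)
Winner: B at z=1

Answer: 1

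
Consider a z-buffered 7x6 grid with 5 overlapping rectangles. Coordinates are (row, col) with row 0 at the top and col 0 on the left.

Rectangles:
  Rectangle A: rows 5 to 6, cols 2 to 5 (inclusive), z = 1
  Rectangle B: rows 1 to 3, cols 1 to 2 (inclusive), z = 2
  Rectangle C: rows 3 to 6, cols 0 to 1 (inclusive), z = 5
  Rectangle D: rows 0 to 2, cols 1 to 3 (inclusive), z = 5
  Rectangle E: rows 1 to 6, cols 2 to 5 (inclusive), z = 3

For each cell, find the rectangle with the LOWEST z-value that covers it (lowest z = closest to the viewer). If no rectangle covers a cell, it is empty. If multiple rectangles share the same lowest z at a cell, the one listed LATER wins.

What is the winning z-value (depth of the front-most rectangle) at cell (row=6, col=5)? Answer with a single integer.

Answer: 1

Derivation:
Check cell (6,5):
  A: rows 5-6 cols 2-5 z=1 -> covers; best now A (z=1)
  B: rows 1-3 cols 1-2 -> outside (row miss)
  C: rows 3-6 cols 0-1 -> outside (col miss)
  D: rows 0-2 cols 1-3 -> outside (row miss)
  E: rows 1-6 cols 2-5 z=3 -> covers; best now A (z=1)
Winner: A at z=1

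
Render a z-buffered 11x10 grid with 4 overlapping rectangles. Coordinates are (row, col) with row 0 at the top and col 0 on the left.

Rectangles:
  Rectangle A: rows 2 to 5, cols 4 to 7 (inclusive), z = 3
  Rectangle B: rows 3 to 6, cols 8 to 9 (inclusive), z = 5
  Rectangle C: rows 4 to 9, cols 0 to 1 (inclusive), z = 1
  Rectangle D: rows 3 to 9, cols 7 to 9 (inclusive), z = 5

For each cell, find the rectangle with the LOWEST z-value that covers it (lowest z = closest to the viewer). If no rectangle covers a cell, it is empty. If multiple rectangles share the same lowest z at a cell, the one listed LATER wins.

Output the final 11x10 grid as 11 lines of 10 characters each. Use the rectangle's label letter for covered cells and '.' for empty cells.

..........
..........
....AAAA..
....AAAADD
CC..AAAADD
CC..AAAADD
CC.....DDD
CC.....DDD
CC.....DDD
CC.....DDD
..........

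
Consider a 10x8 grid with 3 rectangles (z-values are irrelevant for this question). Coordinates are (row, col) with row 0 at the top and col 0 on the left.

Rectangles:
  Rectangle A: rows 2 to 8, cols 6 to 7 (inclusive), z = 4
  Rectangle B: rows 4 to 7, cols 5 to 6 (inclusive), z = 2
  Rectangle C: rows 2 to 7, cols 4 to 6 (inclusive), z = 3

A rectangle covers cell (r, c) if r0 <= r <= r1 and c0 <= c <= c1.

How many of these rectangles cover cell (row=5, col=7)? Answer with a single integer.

Check cell (5,7):
  A: rows 2-8 cols 6-7 -> covers
  B: rows 4-7 cols 5-6 -> outside (col miss)
  C: rows 2-7 cols 4-6 -> outside (col miss)
Count covering = 1

Answer: 1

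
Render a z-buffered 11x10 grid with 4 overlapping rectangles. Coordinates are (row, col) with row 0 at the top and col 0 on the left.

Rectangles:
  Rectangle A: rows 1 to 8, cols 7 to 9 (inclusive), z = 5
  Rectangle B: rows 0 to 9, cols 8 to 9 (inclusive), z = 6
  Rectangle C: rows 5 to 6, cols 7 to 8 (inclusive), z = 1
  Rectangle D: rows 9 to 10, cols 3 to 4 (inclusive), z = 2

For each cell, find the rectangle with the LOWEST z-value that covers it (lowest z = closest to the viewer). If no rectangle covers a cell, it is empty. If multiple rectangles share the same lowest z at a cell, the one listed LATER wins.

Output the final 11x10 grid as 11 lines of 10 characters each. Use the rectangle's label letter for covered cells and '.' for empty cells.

........BB
.......AAA
.......AAA
.......AAA
.......AAA
.......CCA
.......CCA
.......AAA
.......AAA
...DD...BB
...DD.....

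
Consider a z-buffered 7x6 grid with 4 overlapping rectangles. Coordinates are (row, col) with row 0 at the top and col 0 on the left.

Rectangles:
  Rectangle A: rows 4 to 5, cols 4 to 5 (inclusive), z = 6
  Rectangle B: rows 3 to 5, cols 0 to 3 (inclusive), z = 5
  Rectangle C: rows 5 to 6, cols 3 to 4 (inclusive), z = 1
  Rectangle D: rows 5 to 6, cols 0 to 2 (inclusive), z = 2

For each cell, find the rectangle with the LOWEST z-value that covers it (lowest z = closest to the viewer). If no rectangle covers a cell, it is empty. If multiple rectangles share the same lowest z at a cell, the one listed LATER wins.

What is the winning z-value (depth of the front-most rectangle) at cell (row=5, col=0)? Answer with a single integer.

Answer: 2

Derivation:
Check cell (5,0):
  A: rows 4-5 cols 4-5 -> outside (col miss)
  B: rows 3-5 cols 0-3 z=5 -> covers; best now B (z=5)
  C: rows 5-6 cols 3-4 -> outside (col miss)
  D: rows 5-6 cols 0-2 z=2 -> covers; best now D (z=2)
Winner: D at z=2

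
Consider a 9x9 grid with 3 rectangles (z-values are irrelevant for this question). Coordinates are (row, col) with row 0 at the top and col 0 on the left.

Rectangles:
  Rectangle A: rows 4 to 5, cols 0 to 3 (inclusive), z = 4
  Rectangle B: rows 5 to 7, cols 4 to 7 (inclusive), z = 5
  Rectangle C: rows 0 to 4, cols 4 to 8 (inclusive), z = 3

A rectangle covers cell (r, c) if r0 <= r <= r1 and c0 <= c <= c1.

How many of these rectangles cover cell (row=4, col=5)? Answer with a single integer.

Answer: 1

Derivation:
Check cell (4,5):
  A: rows 4-5 cols 0-3 -> outside (col miss)
  B: rows 5-7 cols 4-7 -> outside (row miss)
  C: rows 0-4 cols 4-8 -> covers
Count covering = 1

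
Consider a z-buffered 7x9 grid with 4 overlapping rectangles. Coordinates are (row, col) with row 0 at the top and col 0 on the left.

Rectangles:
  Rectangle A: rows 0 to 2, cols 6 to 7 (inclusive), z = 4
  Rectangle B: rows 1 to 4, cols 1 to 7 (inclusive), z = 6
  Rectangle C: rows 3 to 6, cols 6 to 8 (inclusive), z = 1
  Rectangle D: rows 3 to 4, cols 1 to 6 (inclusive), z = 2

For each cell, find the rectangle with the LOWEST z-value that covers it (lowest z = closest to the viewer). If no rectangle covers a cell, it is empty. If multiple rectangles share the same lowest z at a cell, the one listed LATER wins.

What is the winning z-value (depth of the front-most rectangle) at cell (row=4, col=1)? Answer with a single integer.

Check cell (4,1):
  A: rows 0-2 cols 6-7 -> outside (row miss)
  B: rows 1-4 cols 1-7 z=6 -> covers; best now B (z=6)
  C: rows 3-6 cols 6-8 -> outside (col miss)
  D: rows 3-4 cols 1-6 z=2 -> covers; best now D (z=2)
Winner: D at z=2

Answer: 2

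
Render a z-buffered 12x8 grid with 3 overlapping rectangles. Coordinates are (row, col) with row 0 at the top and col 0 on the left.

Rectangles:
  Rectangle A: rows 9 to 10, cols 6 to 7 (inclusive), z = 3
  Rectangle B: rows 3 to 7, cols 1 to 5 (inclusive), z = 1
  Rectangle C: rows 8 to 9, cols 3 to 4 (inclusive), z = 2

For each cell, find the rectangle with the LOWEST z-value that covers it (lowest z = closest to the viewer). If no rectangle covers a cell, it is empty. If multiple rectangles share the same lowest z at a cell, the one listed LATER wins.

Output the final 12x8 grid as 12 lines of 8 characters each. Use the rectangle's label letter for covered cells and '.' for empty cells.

........
........
........
.BBBBB..
.BBBBB..
.BBBBB..
.BBBBB..
.BBBBB..
...CC...
...CC.AA
......AA
........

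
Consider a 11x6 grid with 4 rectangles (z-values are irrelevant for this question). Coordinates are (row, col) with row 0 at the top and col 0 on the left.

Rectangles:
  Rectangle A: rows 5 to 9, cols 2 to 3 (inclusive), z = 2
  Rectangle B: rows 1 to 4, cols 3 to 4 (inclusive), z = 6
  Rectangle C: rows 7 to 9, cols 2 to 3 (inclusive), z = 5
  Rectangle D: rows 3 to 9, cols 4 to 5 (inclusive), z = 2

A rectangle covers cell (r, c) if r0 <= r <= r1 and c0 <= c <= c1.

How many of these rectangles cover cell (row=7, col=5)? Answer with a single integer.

Answer: 1

Derivation:
Check cell (7,5):
  A: rows 5-9 cols 2-3 -> outside (col miss)
  B: rows 1-4 cols 3-4 -> outside (row miss)
  C: rows 7-9 cols 2-3 -> outside (col miss)
  D: rows 3-9 cols 4-5 -> covers
Count covering = 1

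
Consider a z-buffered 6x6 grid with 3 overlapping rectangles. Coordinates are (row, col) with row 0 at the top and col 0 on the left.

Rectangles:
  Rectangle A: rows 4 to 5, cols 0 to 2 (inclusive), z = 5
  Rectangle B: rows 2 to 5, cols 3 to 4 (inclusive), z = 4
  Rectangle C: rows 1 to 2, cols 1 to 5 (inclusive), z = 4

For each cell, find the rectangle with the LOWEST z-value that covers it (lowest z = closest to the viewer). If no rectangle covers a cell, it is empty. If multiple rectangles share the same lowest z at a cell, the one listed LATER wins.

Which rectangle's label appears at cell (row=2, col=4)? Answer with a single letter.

Answer: C

Derivation:
Check cell (2,4):
  A: rows 4-5 cols 0-2 -> outside (row miss)
  B: rows 2-5 cols 3-4 z=4 -> covers; best now B (z=4)
  C: rows 1-2 cols 1-5 z=4 -> covers; best now C (z=4)
Winner: C at z=4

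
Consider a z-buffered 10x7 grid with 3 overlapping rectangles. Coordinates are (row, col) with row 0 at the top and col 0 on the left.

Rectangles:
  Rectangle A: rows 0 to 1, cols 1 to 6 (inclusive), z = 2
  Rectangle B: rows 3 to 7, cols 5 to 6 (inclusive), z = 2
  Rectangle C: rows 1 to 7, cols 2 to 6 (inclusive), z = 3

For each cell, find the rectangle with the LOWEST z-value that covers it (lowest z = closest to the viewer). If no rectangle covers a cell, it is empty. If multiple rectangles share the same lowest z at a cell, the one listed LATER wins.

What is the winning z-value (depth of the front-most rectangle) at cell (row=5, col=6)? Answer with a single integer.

Answer: 2

Derivation:
Check cell (5,6):
  A: rows 0-1 cols 1-6 -> outside (row miss)
  B: rows 3-7 cols 5-6 z=2 -> covers; best now B (z=2)
  C: rows 1-7 cols 2-6 z=3 -> covers; best now B (z=2)
Winner: B at z=2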